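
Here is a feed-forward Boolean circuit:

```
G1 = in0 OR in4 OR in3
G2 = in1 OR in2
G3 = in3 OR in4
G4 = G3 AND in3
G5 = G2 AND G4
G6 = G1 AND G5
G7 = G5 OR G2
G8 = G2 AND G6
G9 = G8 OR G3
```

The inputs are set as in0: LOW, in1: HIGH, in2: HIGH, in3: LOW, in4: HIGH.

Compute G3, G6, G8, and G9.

G3 = HIGH, G6 = LOW, G8 = LOW, G9 = HIGH

G1 = in0 OR in4 OR in3 = LOW OR HIGH OR LOW = HIGH
G2 = in1 OR in2 = HIGH OR HIGH = HIGH
G3 = in3 OR in4 = LOW OR HIGH = HIGH
G4 = G3 AND in3 = HIGH AND LOW = LOW
G5 = G2 AND G4 = HIGH AND LOW = LOW
G6 = G1 AND G5 = HIGH AND LOW = LOW
G8 = G2 AND G6 = HIGH AND LOW = LOW
G9 = G8 OR G3 = LOW OR HIGH = HIGH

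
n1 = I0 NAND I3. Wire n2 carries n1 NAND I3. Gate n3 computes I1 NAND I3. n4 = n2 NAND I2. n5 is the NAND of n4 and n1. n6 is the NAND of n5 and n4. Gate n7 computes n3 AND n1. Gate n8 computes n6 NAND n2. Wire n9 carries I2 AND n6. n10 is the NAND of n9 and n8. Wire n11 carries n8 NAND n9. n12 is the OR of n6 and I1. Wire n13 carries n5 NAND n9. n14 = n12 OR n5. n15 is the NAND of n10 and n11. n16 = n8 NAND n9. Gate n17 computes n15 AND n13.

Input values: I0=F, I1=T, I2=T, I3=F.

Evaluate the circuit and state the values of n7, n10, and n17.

n1 = I0 NAND I3 = F NAND F = T
n2 = n1 NAND I3 = T NAND F = T
n3 = I1 NAND I3 = T NAND F = T
n4 = n2 NAND I2 = T NAND T = F
n5 = n4 NAND n1 = F NAND T = T
n6 = n5 NAND n4 = T NAND F = T
n7 = n3 AND n1 = T AND T = T
n8 = n6 NAND n2 = T NAND T = F
n9 = I2 AND n6 = T AND T = T
n10 = n9 NAND n8 = T NAND F = T
n11 = n8 NAND n9 = F NAND T = T
n13 = n5 NAND n9 = T NAND T = F
n15 = n10 NAND n11 = T NAND T = F
n17 = n15 AND n13 = F AND F = F

n7 = T, n10 = T, n17 = F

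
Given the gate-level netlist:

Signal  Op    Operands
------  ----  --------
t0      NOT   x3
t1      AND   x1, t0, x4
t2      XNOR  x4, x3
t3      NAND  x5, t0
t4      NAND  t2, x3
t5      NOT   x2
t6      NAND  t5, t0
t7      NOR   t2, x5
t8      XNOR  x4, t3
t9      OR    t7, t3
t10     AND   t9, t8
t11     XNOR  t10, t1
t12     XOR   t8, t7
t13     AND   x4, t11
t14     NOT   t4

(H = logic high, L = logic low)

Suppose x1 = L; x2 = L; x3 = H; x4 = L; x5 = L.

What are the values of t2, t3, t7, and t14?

t2 = L; t3 = H; t7 = H; t14 = L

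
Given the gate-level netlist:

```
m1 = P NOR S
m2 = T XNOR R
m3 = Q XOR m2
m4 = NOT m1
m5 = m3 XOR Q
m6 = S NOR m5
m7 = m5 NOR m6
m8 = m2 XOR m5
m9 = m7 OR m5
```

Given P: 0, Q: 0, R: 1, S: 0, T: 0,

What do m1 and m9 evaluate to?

m1 = P NOR S = 0 NOR 0 = 1
m2 = T XNOR R = 0 XNOR 1 = 0
m3 = Q XOR m2 = 0 XOR 0 = 0
m5 = m3 XOR Q = 0 XOR 0 = 0
m6 = S NOR m5 = 0 NOR 0 = 1
m7 = m5 NOR m6 = 0 NOR 1 = 0
m9 = m7 OR m5 = 0 OR 0 = 0

m1 = 1; m9 = 0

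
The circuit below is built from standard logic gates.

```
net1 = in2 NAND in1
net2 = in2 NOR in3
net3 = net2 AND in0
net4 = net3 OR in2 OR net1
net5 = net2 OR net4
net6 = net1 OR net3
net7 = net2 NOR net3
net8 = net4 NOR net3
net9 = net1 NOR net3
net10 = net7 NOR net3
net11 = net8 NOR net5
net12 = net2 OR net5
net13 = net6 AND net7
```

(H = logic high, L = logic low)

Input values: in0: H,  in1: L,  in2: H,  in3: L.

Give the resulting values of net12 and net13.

net12 = H, net13 = H

net1 = in2 NAND in1 = H NAND L = H
net2 = in2 NOR in3 = H NOR L = L
net3 = net2 AND in0 = L AND H = L
net4 = net3 OR in2 OR net1 = L OR H OR H = H
net5 = net2 OR net4 = L OR H = H
net6 = net1 OR net3 = H OR L = H
net7 = net2 NOR net3 = L NOR L = H
net12 = net2 OR net5 = L OR H = H
net13 = net6 AND net7 = H AND H = H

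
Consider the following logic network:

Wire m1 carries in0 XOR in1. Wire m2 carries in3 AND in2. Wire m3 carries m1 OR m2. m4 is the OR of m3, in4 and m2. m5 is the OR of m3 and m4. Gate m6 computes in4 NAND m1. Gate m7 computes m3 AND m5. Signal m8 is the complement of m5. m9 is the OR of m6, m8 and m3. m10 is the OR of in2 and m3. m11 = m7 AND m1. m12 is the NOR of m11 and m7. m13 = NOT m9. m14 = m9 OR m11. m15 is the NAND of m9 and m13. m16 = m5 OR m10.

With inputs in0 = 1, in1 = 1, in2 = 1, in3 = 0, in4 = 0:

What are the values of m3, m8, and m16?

m1 = in0 XOR in1 = 1 XOR 1 = 0
m2 = in3 AND in2 = 0 AND 1 = 0
m3 = m1 OR m2 = 0 OR 0 = 0
m4 = m3 OR in4 OR m2 = 0 OR 0 OR 0 = 0
m5 = m3 OR m4 = 0 OR 0 = 0
m8 = NOT m5 = NOT 0 = 1
m10 = in2 OR m3 = 1 OR 0 = 1
m16 = m5 OR m10 = 0 OR 1 = 1

m3 = 0  m8 = 1  m16 = 1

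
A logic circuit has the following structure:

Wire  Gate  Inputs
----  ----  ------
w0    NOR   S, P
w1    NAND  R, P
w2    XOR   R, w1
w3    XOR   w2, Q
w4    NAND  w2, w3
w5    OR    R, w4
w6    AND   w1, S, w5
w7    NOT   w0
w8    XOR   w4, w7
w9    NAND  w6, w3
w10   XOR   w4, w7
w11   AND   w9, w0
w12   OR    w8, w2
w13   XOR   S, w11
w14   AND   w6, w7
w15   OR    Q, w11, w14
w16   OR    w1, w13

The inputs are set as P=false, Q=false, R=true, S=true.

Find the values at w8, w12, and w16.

w8 = false; w12 = false; w16 = true

w0 = S NOR P = true NOR false = false
w1 = R NAND P = true NAND false = true
w2 = R XOR w1 = true XOR true = false
w3 = w2 XOR Q = false XOR false = false
w4 = w2 NAND w3 = false NAND false = true
w5 = R OR w4 = true OR true = true
w6 = w1 AND S AND w5 = true AND true AND true = true
w7 = NOT w0 = NOT false = true
w8 = w4 XOR w7 = true XOR true = false
w9 = w6 NAND w3 = true NAND false = true
w11 = w9 AND w0 = true AND false = false
w12 = w8 OR w2 = false OR false = false
w13 = S XOR w11 = true XOR false = true
w16 = w1 OR w13 = true OR true = true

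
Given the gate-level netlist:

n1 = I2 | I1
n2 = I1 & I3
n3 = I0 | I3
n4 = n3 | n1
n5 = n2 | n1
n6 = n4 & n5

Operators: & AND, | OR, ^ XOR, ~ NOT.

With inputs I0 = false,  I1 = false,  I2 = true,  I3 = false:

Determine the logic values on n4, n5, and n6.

n4 = true  n5 = true  n6 = true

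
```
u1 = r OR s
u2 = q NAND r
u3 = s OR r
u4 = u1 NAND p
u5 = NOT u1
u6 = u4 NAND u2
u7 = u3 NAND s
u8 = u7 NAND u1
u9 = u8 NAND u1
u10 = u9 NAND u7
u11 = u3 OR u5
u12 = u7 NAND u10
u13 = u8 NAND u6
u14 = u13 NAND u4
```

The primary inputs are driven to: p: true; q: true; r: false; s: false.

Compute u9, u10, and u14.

u9 = true, u10 = false, u14 = false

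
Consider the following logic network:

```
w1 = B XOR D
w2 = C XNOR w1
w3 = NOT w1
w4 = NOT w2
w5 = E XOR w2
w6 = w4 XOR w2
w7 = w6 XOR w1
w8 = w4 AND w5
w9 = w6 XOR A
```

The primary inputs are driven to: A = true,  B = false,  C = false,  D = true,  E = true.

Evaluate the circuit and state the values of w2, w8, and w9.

w1 = B XOR D = false XOR true = true
w2 = C XNOR w1 = false XNOR true = false
w4 = NOT w2 = NOT false = true
w5 = E XOR w2 = true XOR false = true
w6 = w4 XOR w2 = true XOR false = true
w8 = w4 AND w5 = true AND true = true
w9 = w6 XOR A = true XOR true = false

w2 = false; w8 = true; w9 = false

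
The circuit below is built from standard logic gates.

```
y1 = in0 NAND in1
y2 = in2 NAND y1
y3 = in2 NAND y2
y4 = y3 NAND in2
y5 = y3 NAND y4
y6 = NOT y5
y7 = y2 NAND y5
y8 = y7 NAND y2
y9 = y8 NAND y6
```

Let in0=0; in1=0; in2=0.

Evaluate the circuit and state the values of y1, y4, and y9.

y1 = in0 NAND in1 = 0 NAND 0 = 1
y2 = in2 NAND y1 = 0 NAND 1 = 1
y3 = in2 NAND y2 = 0 NAND 1 = 1
y4 = y3 NAND in2 = 1 NAND 0 = 1
y5 = y3 NAND y4 = 1 NAND 1 = 0
y6 = NOT y5 = NOT 0 = 1
y7 = y2 NAND y5 = 1 NAND 0 = 1
y8 = y7 NAND y2 = 1 NAND 1 = 0
y9 = y8 NAND y6 = 0 NAND 1 = 1

y1 = 1, y4 = 1, y9 = 1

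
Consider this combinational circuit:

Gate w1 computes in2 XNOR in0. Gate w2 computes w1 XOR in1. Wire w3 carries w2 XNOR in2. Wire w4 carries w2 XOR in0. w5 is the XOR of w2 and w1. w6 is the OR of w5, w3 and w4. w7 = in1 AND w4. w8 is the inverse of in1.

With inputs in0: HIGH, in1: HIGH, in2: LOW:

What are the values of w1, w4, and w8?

w1 = LOW, w4 = LOW, w8 = LOW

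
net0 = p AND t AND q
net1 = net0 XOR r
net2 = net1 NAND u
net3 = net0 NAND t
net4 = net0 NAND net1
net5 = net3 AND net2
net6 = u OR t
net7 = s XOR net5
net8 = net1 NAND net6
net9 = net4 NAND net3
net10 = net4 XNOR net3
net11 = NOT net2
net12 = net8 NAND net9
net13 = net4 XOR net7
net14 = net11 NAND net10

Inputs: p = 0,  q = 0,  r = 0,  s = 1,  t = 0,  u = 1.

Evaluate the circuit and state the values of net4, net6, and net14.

net4 = 1  net6 = 1  net14 = 1

net0 = p AND t AND q = 0 AND 0 AND 0 = 0
net1 = net0 XOR r = 0 XOR 0 = 0
net2 = net1 NAND u = 0 NAND 1 = 1
net3 = net0 NAND t = 0 NAND 0 = 1
net4 = net0 NAND net1 = 0 NAND 0 = 1
net6 = u OR t = 1 OR 0 = 1
net10 = net4 XNOR net3 = 1 XNOR 1 = 1
net11 = NOT net2 = NOT 1 = 0
net14 = net11 NAND net10 = 0 NAND 1 = 1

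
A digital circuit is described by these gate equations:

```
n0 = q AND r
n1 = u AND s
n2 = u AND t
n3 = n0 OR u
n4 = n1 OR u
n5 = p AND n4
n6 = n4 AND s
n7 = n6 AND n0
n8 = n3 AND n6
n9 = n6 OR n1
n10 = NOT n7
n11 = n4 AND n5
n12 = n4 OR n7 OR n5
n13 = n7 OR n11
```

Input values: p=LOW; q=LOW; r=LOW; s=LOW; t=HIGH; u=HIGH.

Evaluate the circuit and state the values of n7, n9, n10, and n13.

n0 = q AND r = LOW AND LOW = LOW
n1 = u AND s = HIGH AND LOW = LOW
n4 = n1 OR u = LOW OR HIGH = HIGH
n5 = p AND n4 = LOW AND HIGH = LOW
n6 = n4 AND s = HIGH AND LOW = LOW
n7 = n6 AND n0 = LOW AND LOW = LOW
n9 = n6 OR n1 = LOW OR LOW = LOW
n10 = NOT n7 = NOT LOW = HIGH
n11 = n4 AND n5 = HIGH AND LOW = LOW
n13 = n7 OR n11 = LOW OR LOW = LOW

n7 = LOW; n9 = LOW; n10 = HIGH; n13 = LOW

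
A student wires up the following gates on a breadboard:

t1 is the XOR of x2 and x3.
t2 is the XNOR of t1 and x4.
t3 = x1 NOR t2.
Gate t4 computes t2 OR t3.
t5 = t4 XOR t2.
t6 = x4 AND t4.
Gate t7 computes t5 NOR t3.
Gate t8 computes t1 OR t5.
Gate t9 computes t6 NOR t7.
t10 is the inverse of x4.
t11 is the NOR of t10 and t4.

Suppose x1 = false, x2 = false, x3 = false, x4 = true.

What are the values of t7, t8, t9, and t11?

t1 = x2 XOR x3 = false XOR false = false
t2 = t1 XNOR x4 = false XNOR true = false
t3 = x1 NOR t2 = false NOR false = true
t4 = t2 OR t3 = false OR true = true
t5 = t4 XOR t2 = true XOR false = true
t6 = x4 AND t4 = true AND true = true
t7 = t5 NOR t3 = true NOR true = false
t8 = t1 OR t5 = false OR true = true
t9 = t6 NOR t7 = true NOR false = false
t10 = NOT x4 = NOT true = false
t11 = t10 NOR t4 = false NOR true = false

t7 = false, t8 = true, t9 = false, t11 = false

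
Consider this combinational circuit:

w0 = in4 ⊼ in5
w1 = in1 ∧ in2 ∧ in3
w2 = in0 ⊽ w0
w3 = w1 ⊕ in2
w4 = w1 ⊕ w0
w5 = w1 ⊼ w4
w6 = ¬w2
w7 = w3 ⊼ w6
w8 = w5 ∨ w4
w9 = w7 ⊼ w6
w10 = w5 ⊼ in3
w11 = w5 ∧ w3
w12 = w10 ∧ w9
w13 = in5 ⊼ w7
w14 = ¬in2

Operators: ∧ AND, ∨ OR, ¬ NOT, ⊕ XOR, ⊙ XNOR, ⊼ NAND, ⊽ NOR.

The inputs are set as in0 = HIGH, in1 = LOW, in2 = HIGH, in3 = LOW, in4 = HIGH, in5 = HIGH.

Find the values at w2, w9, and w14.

w2 = LOW; w9 = HIGH; w14 = LOW

w0 = in4 NAND in5 = HIGH NAND HIGH = LOW
w1 = in1 AND in2 AND in3 = LOW AND HIGH AND LOW = LOW
w2 = in0 NOR w0 = HIGH NOR LOW = LOW
w3 = w1 XOR in2 = LOW XOR HIGH = HIGH
w6 = NOT w2 = NOT LOW = HIGH
w7 = w3 NAND w6 = HIGH NAND HIGH = LOW
w9 = w7 NAND w6 = LOW NAND HIGH = HIGH
w14 = NOT in2 = NOT HIGH = LOW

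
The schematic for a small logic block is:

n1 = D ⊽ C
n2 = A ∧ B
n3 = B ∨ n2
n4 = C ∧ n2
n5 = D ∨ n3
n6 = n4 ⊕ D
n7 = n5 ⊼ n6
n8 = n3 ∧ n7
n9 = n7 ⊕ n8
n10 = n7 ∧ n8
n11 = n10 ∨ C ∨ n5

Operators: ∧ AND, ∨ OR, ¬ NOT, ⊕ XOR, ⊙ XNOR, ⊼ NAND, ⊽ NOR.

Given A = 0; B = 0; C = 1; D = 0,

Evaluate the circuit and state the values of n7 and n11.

n7 = 1  n11 = 1

n2 = A AND B = 0 AND 0 = 0
n3 = B OR n2 = 0 OR 0 = 0
n4 = C AND n2 = 1 AND 0 = 0
n5 = D OR n3 = 0 OR 0 = 0
n6 = n4 XOR D = 0 XOR 0 = 0
n7 = n5 NAND n6 = 0 NAND 0 = 1
n8 = n3 AND n7 = 0 AND 1 = 0
n10 = n7 AND n8 = 1 AND 0 = 0
n11 = n10 OR C OR n5 = 0 OR 1 OR 0 = 1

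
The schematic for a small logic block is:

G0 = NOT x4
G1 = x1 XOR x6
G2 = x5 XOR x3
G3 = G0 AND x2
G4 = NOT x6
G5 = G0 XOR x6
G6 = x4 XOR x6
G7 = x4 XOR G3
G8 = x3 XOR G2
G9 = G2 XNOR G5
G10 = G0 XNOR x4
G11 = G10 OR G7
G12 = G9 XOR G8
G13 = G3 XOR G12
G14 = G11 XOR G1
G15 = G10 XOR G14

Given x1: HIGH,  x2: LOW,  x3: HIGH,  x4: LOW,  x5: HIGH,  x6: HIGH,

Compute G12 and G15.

G12 = LOW, G15 = LOW

G0 = NOT x4 = NOT LOW = HIGH
G1 = x1 XOR x6 = HIGH XOR HIGH = LOW
G2 = x5 XOR x3 = HIGH XOR HIGH = LOW
G3 = G0 AND x2 = HIGH AND LOW = LOW
G5 = G0 XOR x6 = HIGH XOR HIGH = LOW
G7 = x4 XOR G3 = LOW XOR LOW = LOW
G8 = x3 XOR G2 = HIGH XOR LOW = HIGH
G9 = G2 XNOR G5 = LOW XNOR LOW = HIGH
G10 = G0 XNOR x4 = HIGH XNOR LOW = LOW
G11 = G10 OR G7 = LOW OR LOW = LOW
G12 = G9 XOR G8 = HIGH XOR HIGH = LOW
G14 = G11 XOR G1 = LOW XOR LOW = LOW
G15 = G10 XOR G14 = LOW XOR LOW = LOW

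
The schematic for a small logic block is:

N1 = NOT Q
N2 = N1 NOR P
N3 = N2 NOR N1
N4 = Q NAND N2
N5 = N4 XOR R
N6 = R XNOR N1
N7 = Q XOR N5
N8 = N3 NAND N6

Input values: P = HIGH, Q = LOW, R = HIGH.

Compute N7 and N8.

N7 = LOW, N8 = HIGH

N1 = NOT Q = NOT LOW = HIGH
N2 = N1 NOR P = HIGH NOR HIGH = LOW
N3 = N2 NOR N1 = LOW NOR HIGH = LOW
N4 = Q NAND N2 = LOW NAND LOW = HIGH
N5 = N4 XOR R = HIGH XOR HIGH = LOW
N6 = R XNOR N1 = HIGH XNOR HIGH = HIGH
N7 = Q XOR N5 = LOW XOR LOW = LOW
N8 = N3 NAND N6 = LOW NAND HIGH = HIGH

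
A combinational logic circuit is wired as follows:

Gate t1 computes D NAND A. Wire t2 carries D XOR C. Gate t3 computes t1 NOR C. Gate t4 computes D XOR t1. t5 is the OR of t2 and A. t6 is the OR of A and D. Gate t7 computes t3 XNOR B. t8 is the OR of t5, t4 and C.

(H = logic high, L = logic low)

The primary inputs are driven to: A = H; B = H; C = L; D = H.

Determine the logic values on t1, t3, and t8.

t1 = L, t3 = H, t8 = H

t1 = D NAND A = H NAND H = L
t2 = D XOR C = H XOR L = H
t3 = t1 NOR C = L NOR L = H
t4 = D XOR t1 = H XOR L = H
t5 = t2 OR A = H OR H = H
t8 = t5 OR t4 OR C = H OR H OR L = H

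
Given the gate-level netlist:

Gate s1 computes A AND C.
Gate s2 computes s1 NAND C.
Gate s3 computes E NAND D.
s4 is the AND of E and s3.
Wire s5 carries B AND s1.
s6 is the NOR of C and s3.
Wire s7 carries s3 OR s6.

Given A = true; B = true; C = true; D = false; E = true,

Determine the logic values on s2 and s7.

s1 = A AND C = true AND true = true
s2 = s1 NAND C = true NAND true = false
s3 = E NAND D = true NAND false = true
s6 = C NOR s3 = true NOR true = false
s7 = s3 OR s6 = true OR false = true

s2 = false  s7 = true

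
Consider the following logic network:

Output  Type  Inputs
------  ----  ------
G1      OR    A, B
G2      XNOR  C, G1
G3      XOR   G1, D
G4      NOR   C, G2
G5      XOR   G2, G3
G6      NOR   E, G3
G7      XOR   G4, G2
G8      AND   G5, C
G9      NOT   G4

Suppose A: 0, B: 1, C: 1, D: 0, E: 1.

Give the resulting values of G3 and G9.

G3 = 1; G9 = 1

G1 = A OR B = 0 OR 1 = 1
G2 = C XNOR G1 = 1 XNOR 1 = 1
G3 = G1 XOR D = 1 XOR 0 = 1
G4 = C NOR G2 = 1 NOR 1 = 0
G9 = NOT G4 = NOT 0 = 1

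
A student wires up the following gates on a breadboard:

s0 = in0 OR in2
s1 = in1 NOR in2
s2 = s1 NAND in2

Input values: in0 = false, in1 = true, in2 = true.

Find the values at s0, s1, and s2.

s0 = in0 OR in2 = false OR true = true
s1 = in1 NOR in2 = true NOR true = false
s2 = s1 NAND in2 = false NAND true = true

s0 = true, s1 = false, s2 = true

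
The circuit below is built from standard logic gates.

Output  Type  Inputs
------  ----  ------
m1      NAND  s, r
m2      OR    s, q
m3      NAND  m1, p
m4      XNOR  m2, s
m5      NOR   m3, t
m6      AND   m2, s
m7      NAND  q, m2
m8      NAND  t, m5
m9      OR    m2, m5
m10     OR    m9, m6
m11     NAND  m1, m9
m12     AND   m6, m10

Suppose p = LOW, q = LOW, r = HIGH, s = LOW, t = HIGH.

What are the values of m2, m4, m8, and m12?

m2 = LOW; m4 = HIGH; m8 = HIGH; m12 = LOW

m1 = s NAND r = LOW NAND HIGH = HIGH
m2 = s OR q = LOW OR LOW = LOW
m3 = m1 NAND p = HIGH NAND LOW = HIGH
m4 = m2 XNOR s = LOW XNOR LOW = HIGH
m5 = m3 NOR t = HIGH NOR HIGH = LOW
m6 = m2 AND s = LOW AND LOW = LOW
m8 = t NAND m5 = HIGH NAND LOW = HIGH
m9 = m2 OR m5 = LOW OR LOW = LOW
m10 = m9 OR m6 = LOW OR LOW = LOW
m12 = m6 AND m10 = LOW AND LOW = LOW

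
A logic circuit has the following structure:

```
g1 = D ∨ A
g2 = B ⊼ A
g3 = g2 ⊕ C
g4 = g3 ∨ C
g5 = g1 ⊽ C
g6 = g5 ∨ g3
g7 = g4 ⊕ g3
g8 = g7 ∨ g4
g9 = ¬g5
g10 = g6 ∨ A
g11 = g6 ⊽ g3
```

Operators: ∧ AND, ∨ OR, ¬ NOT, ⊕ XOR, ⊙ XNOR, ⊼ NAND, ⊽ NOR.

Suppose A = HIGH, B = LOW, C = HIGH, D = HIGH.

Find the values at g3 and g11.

g3 = LOW, g11 = HIGH

g1 = D OR A = HIGH OR HIGH = HIGH
g2 = B NAND A = LOW NAND HIGH = HIGH
g3 = g2 XOR C = HIGH XOR HIGH = LOW
g5 = g1 NOR C = HIGH NOR HIGH = LOW
g6 = g5 OR g3 = LOW OR LOW = LOW
g11 = g6 NOR g3 = LOW NOR LOW = HIGH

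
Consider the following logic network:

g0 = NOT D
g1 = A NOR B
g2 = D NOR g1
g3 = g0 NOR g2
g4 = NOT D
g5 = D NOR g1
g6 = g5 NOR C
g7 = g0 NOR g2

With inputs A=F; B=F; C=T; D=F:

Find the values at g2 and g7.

g2 = F, g7 = F

g0 = NOT D = NOT F = T
g1 = A NOR B = F NOR F = T
g2 = D NOR g1 = F NOR T = F
g7 = g0 NOR g2 = T NOR F = F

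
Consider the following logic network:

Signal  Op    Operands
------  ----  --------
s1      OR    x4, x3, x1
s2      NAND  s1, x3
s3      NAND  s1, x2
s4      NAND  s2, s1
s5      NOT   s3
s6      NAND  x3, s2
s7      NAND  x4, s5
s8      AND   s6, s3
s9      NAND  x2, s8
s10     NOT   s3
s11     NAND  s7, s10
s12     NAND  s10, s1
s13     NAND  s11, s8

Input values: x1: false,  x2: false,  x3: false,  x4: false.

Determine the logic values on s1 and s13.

s1 = x4 OR x3 OR x1 = false OR false OR false = false
s2 = s1 NAND x3 = false NAND false = true
s3 = s1 NAND x2 = false NAND false = true
s5 = NOT s3 = NOT true = false
s6 = x3 NAND s2 = false NAND true = true
s7 = x4 NAND s5 = false NAND false = true
s8 = s6 AND s3 = true AND true = true
s10 = NOT s3 = NOT true = false
s11 = s7 NAND s10 = true NAND false = true
s13 = s11 NAND s8 = true NAND true = false

s1 = false, s13 = false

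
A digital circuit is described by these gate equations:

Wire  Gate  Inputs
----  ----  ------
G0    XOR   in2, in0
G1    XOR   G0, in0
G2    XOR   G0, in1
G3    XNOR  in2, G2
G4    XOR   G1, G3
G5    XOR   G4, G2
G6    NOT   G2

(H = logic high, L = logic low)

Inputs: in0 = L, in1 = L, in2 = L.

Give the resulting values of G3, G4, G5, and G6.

G0 = in2 XOR in0 = L XOR L = L
G1 = G0 XOR in0 = L XOR L = L
G2 = G0 XOR in1 = L XOR L = L
G3 = in2 XNOR G2 = L XNOR L = H
G4 = G1 XOR G3 = L XOR H = H
G5 = G4 XOR G2 = H XOR L = H
G6 = NOT G2 = NOT L = H

G3 = H  G4 = H  G5 = H  G6 = H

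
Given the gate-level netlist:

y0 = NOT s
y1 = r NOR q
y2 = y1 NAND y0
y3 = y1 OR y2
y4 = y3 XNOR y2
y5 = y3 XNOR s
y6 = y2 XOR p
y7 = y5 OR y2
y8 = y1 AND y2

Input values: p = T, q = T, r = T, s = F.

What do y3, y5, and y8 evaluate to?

y0 = NOT s = NOT F = T
y1 = r NOR q = T NOR T = F
y2 = y1 NAND y0 = F NAND T = T
y3 = y1 OR y2 = F OR T = T
y5 = y3 XNOR s = T XNOR F = F
y8 = y1 AND y2 = F AND T = F

y3 = T  y5 = F  y8 = F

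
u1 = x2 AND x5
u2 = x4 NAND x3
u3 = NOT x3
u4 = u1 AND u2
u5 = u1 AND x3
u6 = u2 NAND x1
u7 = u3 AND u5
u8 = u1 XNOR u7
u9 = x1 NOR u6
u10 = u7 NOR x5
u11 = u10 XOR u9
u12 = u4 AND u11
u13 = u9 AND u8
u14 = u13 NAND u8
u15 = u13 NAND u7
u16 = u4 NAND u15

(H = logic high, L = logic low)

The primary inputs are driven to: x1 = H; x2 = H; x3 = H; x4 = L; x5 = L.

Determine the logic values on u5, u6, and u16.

u5 = L  u6 = L  u16 = H

u1 = x2 AND x5 = H AND L = L
u2 = x4 NAND x3 = L NAND H = H
u3 = NOT x3 = NOT H = L
u4 = u1 AND u2 = L AND H = L
u5 = u1 AND x3 = L AND H = L
u6 = u2 NAND x1 = H NAND H = L
u7 = u3 AND u5 = L AND L = L
u8 = u1 XNOR u7 = L XNOR L = H
u9 = x1 NOR u6 = H NOR L = L
u13 = u9 AND u8 = L AND H = L
u15 = u13 NAND u7 = L NAND L = H
u16 = u4 NAND u15 = L NAND H = H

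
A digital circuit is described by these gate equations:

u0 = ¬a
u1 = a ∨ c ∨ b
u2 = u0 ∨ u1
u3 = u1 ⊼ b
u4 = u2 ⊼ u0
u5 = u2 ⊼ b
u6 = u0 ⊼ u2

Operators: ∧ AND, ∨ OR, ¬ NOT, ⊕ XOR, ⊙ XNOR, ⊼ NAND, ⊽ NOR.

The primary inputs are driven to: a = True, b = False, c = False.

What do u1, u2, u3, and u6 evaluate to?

u1 = True  u2 = True  u3 = True  u6 = True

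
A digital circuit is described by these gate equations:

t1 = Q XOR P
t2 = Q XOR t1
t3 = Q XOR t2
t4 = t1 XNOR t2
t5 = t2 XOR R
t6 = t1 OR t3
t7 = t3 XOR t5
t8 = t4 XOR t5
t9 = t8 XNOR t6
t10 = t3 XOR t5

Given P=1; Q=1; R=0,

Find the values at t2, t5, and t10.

t1 = Q XOR P = 1 XOR 1 = 0
t2 = Q XOR t1 = 1 XOR 0 = 1
t3 = Q XOR t2 = 1 XOR 1 = 0
t5 = t2 XOR R = 1 XOR 0 = 1
t10 = t3 XOR t5 = 0 XOR 1 = 1

t2 = 1, t5 = 1, t10 = 1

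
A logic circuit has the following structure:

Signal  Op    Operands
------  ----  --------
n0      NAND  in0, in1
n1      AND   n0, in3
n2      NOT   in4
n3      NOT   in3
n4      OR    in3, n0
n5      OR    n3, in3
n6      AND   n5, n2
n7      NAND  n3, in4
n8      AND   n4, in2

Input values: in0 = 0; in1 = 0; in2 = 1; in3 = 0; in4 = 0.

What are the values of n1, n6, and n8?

n0 = in0 NAND in1 = 0 NAND 0 = 1
n1 = n0 AND in3 = 1 AND 0 = 0
n2 = NOT in4 = NOT 0 = 1
n3 = NOT in3 = NOT 0 = 1
n4 = in3 OR n0 = 0 OR 1 = 1
n5 = n3 OR in3 = 1 OR 0 = 1
n6 = n5 AND n2 = 1 AND 1 = 1
n8 = n4 AND in2 = 1 AND 1 = 1

n1 = 0, n6 = 1, n8 = 1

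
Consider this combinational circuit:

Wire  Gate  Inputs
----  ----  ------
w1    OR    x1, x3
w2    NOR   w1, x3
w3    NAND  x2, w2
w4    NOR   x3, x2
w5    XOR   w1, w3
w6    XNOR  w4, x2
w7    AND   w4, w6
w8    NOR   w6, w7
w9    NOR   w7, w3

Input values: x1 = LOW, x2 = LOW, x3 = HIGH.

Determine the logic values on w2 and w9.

w2 = LOW; w9 = LOW

w1 = x1 OR x3 = LOW OR HIGH = HIGH
w2 = w1 NOR x3 = HIGH NOR HIGH = LOW
w3 = x2 NAND w2 = LOW NAND LOW = HIGH
w4 = x3 NOR x2 = HIGH NOR LOW = LOW
w6 = w4 XNOR x2 = LOW XNOR LOW = HIGH
w7 = w4 AND w6 = LOW AND HIGH = LOW
w9 = w7 NOR w3 = LOW NOR HIGH = LOW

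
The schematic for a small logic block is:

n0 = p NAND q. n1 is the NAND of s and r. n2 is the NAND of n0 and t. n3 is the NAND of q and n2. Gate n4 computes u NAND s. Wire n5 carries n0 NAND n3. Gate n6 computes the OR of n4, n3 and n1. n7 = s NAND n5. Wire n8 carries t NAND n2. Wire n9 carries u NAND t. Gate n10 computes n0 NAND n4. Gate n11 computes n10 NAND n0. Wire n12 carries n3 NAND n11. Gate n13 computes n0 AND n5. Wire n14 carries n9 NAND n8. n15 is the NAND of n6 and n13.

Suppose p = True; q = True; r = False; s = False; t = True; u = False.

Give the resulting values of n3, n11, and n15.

n0 = p NAND q = True NAND True = False
n1 = s NAND r = False NAND False = True
n2 = n0 NAND t = False NAND True = True
n3 = q NAND n2 = True NAND True = False
n4 = u NAND s = False NAND False = True
n5 = n0 NAND n3 = False NAND False = True
n6 = n4 OR n3 OR n1 = True OR False OR True = True
n10 = n0 NAND n4 = False NAND True = True
n11 = n10 NAND n0 = True NAND False = True
n13 = n0 AND n5 = False AND True = False
n15 = n6 NAND n13 = True NAND False = True

n3 = False  n11 = True  n15 = True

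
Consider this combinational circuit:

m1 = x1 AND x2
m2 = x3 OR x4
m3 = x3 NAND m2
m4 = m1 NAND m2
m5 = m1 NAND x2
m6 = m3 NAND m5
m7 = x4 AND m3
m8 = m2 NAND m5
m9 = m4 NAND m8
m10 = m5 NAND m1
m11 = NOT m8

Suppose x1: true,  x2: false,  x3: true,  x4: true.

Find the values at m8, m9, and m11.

m1 = x1 AND x2 = true AND false = false
m2 = x3 OR x4 = true OR true = true
m4 = m1 NAND m2 = false NAND true = true
m5 = m1 NAND x2 = false NAND false = true
m8 = m2 NAND m5 = true NAND true = false
m9 = m4 NAND m8 = true NAND false = true
m11 = NOT m8 = NOT false = true

m8 = false, m9 = true, m11 = true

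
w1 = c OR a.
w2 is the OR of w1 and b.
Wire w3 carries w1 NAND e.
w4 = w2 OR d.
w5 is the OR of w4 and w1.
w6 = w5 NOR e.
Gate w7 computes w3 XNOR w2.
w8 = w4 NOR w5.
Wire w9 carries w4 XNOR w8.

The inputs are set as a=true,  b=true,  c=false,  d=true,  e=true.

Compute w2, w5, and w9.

w1 = c OR a = false OR true = true
w2 = w1 OR b = true OR true = true
w4 = w2 OR d = true OR true = true
w5 = w4 OR w1 = true OR true = true
w8 = w4 NOR w5 = true NOR true = false
w9 = w4 XNOR w8 = true XNOR false = false

w2 = true  w5 = true  w9 = false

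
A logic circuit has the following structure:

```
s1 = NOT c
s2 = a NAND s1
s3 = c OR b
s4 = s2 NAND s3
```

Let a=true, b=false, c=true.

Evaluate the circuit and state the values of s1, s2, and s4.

s1 = false; s2 = true; s4 = false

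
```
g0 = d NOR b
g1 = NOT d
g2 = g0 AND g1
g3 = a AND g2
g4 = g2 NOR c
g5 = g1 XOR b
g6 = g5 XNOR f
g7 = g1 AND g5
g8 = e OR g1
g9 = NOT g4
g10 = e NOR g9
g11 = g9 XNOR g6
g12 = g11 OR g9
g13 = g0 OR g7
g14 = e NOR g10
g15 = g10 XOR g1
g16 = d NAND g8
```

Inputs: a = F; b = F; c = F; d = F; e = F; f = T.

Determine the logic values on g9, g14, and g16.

g9 = T  g14 = T  g16 = T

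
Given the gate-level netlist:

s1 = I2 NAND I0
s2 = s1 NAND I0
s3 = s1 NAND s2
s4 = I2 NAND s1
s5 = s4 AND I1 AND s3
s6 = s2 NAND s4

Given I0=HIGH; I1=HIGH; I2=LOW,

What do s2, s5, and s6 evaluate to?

s2 = LOW, s5 = HIGH, s6 = HIGH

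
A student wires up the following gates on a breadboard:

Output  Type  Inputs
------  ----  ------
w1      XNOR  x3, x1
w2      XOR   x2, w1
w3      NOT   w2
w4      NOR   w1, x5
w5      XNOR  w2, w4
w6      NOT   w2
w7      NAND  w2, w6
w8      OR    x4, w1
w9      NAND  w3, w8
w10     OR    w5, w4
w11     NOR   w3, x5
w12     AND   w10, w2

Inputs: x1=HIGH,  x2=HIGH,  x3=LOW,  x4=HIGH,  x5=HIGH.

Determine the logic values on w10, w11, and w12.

w10 = LOW  w11 = LOW  w12 = LOW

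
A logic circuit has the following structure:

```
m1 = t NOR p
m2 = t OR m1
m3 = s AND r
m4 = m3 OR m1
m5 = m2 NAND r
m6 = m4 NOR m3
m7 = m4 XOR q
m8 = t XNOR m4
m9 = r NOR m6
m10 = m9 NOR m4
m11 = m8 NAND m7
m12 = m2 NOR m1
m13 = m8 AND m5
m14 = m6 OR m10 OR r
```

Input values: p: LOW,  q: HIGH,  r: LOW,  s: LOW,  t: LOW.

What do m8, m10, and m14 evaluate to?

m8 = LOW, m10 = LOW, m14 = LOW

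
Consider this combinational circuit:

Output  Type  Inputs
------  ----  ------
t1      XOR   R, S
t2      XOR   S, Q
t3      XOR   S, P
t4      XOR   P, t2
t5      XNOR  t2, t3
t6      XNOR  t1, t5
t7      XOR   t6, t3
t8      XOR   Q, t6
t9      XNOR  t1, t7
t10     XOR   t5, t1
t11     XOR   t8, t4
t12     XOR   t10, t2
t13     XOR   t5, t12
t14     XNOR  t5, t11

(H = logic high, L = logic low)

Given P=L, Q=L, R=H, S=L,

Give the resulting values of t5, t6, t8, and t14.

t5 = H, t6 = H, t8 = H, t14 = H

t1 = R XOR S = H XOR L = H
t2 = S XOR Q = L XOR L = L
t3 = S XOR P = L XOR L = L
t4 = P XOR t2 = L XOR L = L
t5 = t2 XNOR t3 = L XNOR L = H
t6 = t1 XNOR t5 = H XNOR H = H
t8 = Q XOR t6 = L XOR H = H
t11 = t8 XOR t4 = H XOR L = H
t14 = t5 XNOR t11 = H XNOR H = H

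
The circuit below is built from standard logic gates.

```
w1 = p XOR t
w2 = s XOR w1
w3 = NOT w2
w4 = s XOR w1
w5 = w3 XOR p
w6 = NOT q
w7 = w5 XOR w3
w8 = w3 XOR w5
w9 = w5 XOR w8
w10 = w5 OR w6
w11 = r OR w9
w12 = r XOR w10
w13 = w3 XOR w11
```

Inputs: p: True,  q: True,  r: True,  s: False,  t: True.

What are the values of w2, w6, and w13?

w1 = p XOR t = True XOR True = False
w2 = s XOR w1 = False XOR False = False
w3 = NOT w2 = NOT False = True
w5 = w3 XOR p = True XOR True = False
w6 = NOT q = NOT True = False
w8 = w3 XOR w5 = True XOR False = True
w9 = w5 XOR w8 = False XOR True = True
w11 = r OR w9 = True OR True = True
w13 = w3 XOR w11 = True XOR True = False

w2 = False, w6 = False, w13 = False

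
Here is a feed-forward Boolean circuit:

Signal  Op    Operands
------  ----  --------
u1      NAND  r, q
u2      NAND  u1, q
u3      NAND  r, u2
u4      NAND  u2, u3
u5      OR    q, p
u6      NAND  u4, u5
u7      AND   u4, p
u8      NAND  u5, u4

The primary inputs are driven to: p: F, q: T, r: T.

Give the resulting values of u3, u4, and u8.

u3 = F, u4 = T, u8 = F

u1 = r NAND q = T NAND T = F
u2 = u1 NAND q = F NAND T = T
u3 = r NAND u2 = T NAND T = F
u4 = u2 NAND u3 = T NAND F = T
u5 = q OR p = T OR F = T
u8 = u5 NAND u4 = T NAND T = F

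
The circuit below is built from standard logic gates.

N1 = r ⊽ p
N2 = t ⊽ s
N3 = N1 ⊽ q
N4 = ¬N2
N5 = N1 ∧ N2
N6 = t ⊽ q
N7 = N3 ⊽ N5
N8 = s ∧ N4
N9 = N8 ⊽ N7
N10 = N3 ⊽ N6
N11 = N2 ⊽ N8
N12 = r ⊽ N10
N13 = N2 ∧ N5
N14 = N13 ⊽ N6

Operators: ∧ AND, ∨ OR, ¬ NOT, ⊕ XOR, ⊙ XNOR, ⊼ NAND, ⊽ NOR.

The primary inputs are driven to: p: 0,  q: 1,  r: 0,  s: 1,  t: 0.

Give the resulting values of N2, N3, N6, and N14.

N1 = r NOR p = 0 NOR 0 = 1
N2 = t NOR s = 0 NOR 1 = 0
N3 = N1 NOR q = 1 NOR 1 = 0
N5 = N1 AND N2 = 1 AND 0 = 0
N6 = t NOR q = 0 NOR 1 = 0
N13 = N2 AND N5 = 0 AND 0 = 0
N14 = N13 NOR N6 = 0 NOR 0 = 1

N2 = 0, N3 = 0, N6 = 0, N14 = 1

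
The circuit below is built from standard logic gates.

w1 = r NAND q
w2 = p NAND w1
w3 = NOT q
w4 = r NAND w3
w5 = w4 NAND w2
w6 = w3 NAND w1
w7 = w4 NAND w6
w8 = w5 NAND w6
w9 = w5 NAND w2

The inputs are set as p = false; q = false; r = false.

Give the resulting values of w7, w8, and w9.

w1 = r NAND q = false NAND false = true
w2 = p NAND w1 = false NAND true = true
w3 = NOT q = NOT false = true
w4 = r NAND w3 = false NAND true = true
w5 = w4 NAND w2 = true NAND true = false
w6 = w3 NAND w1 = true NAND true = false
w7 = w4 NAND w6 = true NAND false = true
w8 = w5 NAND w6 = false NAND false = true
w9 = w5 NAND w2 = false NAND true = true

w7 = true  w8 = true  w9 = true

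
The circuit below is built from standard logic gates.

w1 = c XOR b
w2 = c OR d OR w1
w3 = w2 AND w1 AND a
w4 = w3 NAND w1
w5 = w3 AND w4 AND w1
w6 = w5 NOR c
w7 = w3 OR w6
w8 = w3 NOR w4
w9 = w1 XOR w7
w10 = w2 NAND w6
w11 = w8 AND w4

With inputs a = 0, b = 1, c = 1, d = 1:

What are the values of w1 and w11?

w1 = 0; w11 = 0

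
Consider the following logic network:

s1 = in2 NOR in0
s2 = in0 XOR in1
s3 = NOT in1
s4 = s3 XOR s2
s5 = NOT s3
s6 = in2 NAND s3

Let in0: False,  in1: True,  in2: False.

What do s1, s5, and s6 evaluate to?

s1 = True, s5 = True, s6 = True

s1 = in2 NOR in0 = False NOR False = True
s3 = NOT in1 = NOT True = False
s5 = NOT s3 = NOT False = True
s6 = in2 NAND s3 = False NAND False = True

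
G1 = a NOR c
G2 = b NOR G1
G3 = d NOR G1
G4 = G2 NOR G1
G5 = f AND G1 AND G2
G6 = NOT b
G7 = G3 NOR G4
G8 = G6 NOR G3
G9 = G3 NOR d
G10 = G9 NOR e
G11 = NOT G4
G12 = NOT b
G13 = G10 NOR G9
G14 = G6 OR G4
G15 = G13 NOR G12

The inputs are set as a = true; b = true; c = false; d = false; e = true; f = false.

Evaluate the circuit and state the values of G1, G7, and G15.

G1 = false; G7 = false; G15 = false

G1 = a NOR c = true NOR false = false
G2 = b NOR G1 = true NOR false = false
G3 = d NOR G1 = false NOR false = true
G4 = G2 NOR G1 = false NOR false = true
G7 = G3 NOR G4 = true NOR true = false
G9 = G3 NOR d = true NOR false = false
G10 = G9 NOR e = false NOR true = false
G12 = NOT b = NOT true = false
G13 = G10 NOR G9 = false NOR false = true
G15 = G13 NOR G12 = true NOR false = false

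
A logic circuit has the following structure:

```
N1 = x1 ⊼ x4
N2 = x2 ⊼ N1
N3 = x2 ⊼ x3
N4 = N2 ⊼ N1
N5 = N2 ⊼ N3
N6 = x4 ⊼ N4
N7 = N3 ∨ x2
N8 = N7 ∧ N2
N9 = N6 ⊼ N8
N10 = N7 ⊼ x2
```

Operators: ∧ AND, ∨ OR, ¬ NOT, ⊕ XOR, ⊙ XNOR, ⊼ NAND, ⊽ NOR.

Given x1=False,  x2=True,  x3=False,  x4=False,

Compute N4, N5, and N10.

N1 = x1 NAND x4 = False NAND False = True
N2 = x2 NAND N1 = True NAND True = False
N3 = x2 NAND x3 = True NAND False = True
N4 = N2 NAND N1 = False NAND True = True
N5 = N2 NAND N3 = False NAND True = True
N7 = N3 OR x2 = True OR True = True
N10 = N7 NAND x2 = True NAND True = False

N4 = True; N5 = True; N10 = False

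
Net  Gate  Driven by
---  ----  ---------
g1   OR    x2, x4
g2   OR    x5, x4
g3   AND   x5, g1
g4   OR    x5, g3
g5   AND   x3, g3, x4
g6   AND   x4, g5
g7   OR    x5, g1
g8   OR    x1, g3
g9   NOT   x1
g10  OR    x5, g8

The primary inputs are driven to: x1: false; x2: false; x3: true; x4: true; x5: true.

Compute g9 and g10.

g1 = x2 OR x4 = false OR true = true
g3 = x5 AND g1 = true AND true = true
g8 = x1 OR g3 = false OR true = true
g9 = NOT x1 = NOT false = true
g10 = x5 OR g8 = true OR true = true

g9 = true, g10 = true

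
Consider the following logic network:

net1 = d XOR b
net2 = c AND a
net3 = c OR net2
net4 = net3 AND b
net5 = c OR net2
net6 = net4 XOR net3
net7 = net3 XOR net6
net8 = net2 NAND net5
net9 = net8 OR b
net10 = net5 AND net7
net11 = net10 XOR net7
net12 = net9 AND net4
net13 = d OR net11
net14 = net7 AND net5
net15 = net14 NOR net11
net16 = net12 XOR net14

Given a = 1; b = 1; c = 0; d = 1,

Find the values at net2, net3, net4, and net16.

net2 = 0; net3 = 0; net4 = 0; net16 = 0

net2 = c AND a = 0 AND 1 = 0
net3 = c OR net2 = 0 OR 0 = 0
net4 = net3 AND b = 0 AND 1 = 0
net5 = c OR net2 = 0 OR 0 = 0
net6 = net4 XOR net3 = 0 XOR 0 = 0
net7 = net3 XOR net6 = 0 XOR 0 = 0
net8 = net2 NAND net5 = 0 NAND 0 = 1
net9 = net8 OR b = 1 OR 1 = 1
net12 = net9 AND net4 = 1 AND 0 = 0
net14 = net7 AND net5 = 0 AND 0 = 0
net16 = net12 XOR net14 = 0 XOR 0 = 0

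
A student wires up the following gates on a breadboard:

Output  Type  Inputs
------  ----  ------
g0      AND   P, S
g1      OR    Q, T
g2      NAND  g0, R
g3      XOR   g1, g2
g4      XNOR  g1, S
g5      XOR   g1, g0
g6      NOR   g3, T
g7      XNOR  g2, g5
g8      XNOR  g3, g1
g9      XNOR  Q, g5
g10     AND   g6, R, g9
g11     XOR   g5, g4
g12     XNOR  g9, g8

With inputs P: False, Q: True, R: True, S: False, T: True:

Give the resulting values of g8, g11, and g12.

g8 = False, g11 = True, g12 = False

g0 = P AND S = False AND False = False
g1 = Q OR T = True OR True = True
g2 = g0 NAND R = False NAND True = True
g3 = g1 XOR g2 = True XOR True = False
g4 = g1 XNOR S = True XNOR False = False
g5 = g1 XOR g0 = True XOR False = True
g8 = g3 XNOR g1 = False XNOR True = False
g9 = Q XNOR g5 = True XNOR True = True
g11 = g5 XOR g4 = True XOR False = True
g12 = g9 XNOR g8 = True XNOR False = False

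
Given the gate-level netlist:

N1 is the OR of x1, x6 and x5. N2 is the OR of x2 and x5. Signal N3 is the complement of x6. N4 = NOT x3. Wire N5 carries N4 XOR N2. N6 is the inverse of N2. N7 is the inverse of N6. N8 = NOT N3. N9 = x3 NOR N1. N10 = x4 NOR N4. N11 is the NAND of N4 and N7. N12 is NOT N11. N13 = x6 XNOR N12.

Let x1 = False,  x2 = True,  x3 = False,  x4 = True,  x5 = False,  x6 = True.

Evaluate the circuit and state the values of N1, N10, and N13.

N1 = True, N10 = False, N13 = True

N1 = x1 OR x6 OR x5 = False OR True OR False = True
N2 = x2 OR x5 = True OR False = True
N4 = NOT x3 = NOT False = True
N6 = NOT N2 = NOT True = False
N7 = NOT N6 = NOT False = True
N10 = x4 NOR N4 = True NOR True = False
N11 = N4 NAND N7 = True NAND True = False
N12 = NOT N11 = NOT False = True
N13 = x6 XNOR N12 = True XNOR True = True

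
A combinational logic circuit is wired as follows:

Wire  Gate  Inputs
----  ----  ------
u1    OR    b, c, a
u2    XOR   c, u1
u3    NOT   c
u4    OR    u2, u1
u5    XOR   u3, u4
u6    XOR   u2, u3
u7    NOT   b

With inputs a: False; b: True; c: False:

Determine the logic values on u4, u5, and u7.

u4 = True  u5 = False  u7 = False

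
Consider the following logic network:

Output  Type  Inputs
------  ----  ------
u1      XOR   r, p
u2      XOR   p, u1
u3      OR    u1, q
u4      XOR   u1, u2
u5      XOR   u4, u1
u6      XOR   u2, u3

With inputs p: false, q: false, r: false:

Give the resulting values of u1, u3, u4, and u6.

u1 = r XOR p = false XOR false = false
u2 = p XOR u1 = false XOR false = false
u3 = u1 OR q = false OR false = false
u4 = u1 XOR u2 = false XOR false = false
u6 = u2 XOR u3 = false XOR false = false

u1 = false  u3 = false  u4 = false  u6 = false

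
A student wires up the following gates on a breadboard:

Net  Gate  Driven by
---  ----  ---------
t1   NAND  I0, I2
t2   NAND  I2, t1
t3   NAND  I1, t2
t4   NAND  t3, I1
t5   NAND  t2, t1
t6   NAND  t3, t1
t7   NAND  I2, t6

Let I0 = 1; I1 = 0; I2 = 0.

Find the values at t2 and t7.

t2 = 1; t7 = 1

t1 = I0 NAND I2 = 1 NAND 0 = 1
t2 = I2 NAND t1 = 0 NAND 1 = 1
t3 = I1 NAND t2 = 0 NAND 1 = 1
t6 = t3 NAND t1 = 1 NAND 1 = 0
t7 = I2 NAND t6 = 0 NAND 0 = 1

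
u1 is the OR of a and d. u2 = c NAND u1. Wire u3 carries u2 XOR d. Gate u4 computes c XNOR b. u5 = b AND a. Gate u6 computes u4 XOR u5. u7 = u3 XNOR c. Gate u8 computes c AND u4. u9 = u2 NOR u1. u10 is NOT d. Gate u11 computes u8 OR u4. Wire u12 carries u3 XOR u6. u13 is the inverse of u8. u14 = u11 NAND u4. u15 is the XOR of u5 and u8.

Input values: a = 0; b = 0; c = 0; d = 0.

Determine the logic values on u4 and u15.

u4 = c XNOR b = 0 XNOR 0 = 1
u5 = b AND a = 0 AND 0 = 0
u8 = c AND u4 = 0 AND 1 = 0
u15 = u5 XOR u8 = 0 XOR 0 = 0

u4 = 1, u15 = 0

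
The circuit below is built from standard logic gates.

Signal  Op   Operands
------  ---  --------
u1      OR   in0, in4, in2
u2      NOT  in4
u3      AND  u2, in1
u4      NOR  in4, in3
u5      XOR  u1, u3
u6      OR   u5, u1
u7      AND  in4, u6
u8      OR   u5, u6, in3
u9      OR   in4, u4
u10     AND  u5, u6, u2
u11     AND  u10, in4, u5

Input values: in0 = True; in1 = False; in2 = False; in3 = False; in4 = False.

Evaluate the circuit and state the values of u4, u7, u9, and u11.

u1 = in0 OR in4 OR in2 = True OR False OR False = True
u2 = NOT in4 = NOT False = True
u3 = u2 AND in1 = True AND False = False
u4 = in4 NOR in3 = False NOR False = True
u5 = u1 XOR u3 = True XOR False = True
u6 = u5 OR u1 = True OR True = True
u7 = in4 AND u6 = False AND True = False
u9 = in4 OR u4 = False OR True = True
u10 = u5 AND u6 AND u2 = True AND True AND True = True
u11 = u10 AND in4 AND u5 = True AND False AND True = False

u4 = True; u7 = False; u9 = True; u11 = False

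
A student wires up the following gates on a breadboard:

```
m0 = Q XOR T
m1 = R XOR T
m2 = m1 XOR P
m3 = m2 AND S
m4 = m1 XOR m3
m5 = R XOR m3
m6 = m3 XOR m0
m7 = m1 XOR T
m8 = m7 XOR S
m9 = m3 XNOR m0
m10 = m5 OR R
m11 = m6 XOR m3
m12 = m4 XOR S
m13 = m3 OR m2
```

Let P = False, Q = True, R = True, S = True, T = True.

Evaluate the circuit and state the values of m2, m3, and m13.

m2 = False, m3 = False, m13 = False

m1 = R XOR T = True XOR True = False
m2 = m1 XOR P = False XOR False = False
m3 = m2 AND S = False AND True = False
m13 = m3 OR m2 = False OR False = False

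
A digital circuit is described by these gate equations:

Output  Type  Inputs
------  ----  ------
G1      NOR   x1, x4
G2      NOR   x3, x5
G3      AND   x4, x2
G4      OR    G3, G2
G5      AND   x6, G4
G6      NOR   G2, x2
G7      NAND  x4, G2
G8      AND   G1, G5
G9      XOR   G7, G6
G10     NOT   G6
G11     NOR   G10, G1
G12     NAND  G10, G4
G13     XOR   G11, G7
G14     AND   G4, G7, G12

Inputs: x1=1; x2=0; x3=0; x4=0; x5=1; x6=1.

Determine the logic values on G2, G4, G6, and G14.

G2 = 0, G4 = 0, G6 = 1, G14 = 0

G2 = x3 NOR x5 = 0 NOR 1 = 0
G3 = x4 AND x2 = 0 AND 0 = 0
G4 = G3 OR G2 = 0 OR 0 = 0
G6 = G2 NOR x2 = 0 NOR 0 = 1
G7 = x4 NAND G2 = 0 NAND 0 = 1
G10 = NOT G6 = NOT 1 = 0
G12 = G10 NAND G4 = 0 NAND 0 = 1
G14 = G4 AND G7 AND G12 = 0 AND 1 AND 1 = 0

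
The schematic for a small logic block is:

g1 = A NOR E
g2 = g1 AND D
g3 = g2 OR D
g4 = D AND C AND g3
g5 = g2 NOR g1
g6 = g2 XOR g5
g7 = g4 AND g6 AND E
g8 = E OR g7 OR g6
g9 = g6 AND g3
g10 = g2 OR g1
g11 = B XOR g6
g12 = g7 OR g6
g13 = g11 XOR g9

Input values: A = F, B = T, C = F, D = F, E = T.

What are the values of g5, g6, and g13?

g5 = T; g6 = T; g13 = F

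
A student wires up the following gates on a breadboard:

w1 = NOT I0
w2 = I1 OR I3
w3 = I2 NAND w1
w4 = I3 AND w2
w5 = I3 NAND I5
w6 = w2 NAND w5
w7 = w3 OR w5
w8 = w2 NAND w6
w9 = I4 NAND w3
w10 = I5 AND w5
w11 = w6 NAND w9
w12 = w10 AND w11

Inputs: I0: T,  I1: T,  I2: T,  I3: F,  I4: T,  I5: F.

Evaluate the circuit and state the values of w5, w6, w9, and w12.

w1 = NOT I0 = NOT T = F
w2 = I1 OR I3 = T OR F = T
w3 = I2 NAND w1 = T NAND F = T
w5 = I3 NAND I5 = F NAND F = T
w6 = w2 NAND w5 = T NAND T = F
w9 = I4 NAND w3 = T NAND T = F
w10 = I5 AND w5 = F AND T = F
w11 = w6 NAND w9 = F NAND F = T
w12 = w10 AND w11 = F AND T = F

w5 = T; w6 = F; w9 = F; w12 = F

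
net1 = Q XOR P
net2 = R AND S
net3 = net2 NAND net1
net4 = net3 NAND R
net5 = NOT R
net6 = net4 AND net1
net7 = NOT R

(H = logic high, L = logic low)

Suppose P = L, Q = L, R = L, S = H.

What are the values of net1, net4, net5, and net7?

net1 = Q XOR P = L XOR L = L
net2 = R AND S = L AND H = L
net3 = net2 NAND net1 = L NAND L = H
net4 = net3 NAND R = H NAND L = H
net5 = NOT R = NOT L = H
net7 = NOT R = NOT L = H

net1 = L, net4 = H, net5 = H, net7 = H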